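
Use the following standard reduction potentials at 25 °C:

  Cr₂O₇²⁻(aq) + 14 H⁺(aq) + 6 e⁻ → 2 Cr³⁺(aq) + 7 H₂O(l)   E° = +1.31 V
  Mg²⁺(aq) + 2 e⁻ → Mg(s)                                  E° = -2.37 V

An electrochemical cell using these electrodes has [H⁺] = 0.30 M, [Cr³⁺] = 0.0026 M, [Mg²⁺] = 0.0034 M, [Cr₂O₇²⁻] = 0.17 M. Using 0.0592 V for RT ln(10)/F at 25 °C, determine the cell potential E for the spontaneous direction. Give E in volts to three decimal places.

Cr₂O₇²⁻/Cr³⁺ is the cathode (higher E°), Mg²⁺/Mg the anode: E°cell = +1.31 − (-2.37) = +3.68 V, n = 6.
Overall: Cr₂O₇²⁻(aq) + 14 H⁺(aq) + 3 Mg(s) → 2 Cr³⁺(aq) + 7 H₂O(l) + 3 Mg²⁺(aq)
Q = [Cr³⁺]^2·[Mg²⁺]^3 / ([Cr₂O₇²⁻]·[H⁺]^14); log Q = -4.486.
E = E° − (0.0592/n) log Q = +3.68 − (0.0592/6)(-4.486) = +3.724 V.

+3.724 V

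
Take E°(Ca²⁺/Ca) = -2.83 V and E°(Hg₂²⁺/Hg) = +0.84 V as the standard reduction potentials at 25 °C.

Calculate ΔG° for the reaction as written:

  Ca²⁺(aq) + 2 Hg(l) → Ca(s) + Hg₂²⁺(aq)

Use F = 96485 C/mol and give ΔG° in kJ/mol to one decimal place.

+708.2 kJ/mol

As written, Ca²⁺/Ca is reduced (cathode) and Hg₂²⁺/Hg is oxidised (anode), so E°cell = (-2.83) − (+0.84) = -3.67 V.
Balancing electrons gives n = 2.
ΔG° = −nFE° = −(2)(96485)(-3.67) = 708,200 J = +708.2 kJ/mol.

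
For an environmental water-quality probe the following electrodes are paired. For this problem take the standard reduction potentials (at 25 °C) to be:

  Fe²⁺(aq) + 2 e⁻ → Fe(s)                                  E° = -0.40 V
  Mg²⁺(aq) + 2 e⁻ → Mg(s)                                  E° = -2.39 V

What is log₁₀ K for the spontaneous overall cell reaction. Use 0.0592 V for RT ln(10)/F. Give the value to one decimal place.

Cathode: Fe²⁺/Fe; anode: Mg²⁺/Mg. E°cell = +1.99 V, n = 2.
log K = nE°cell / 0.0592 = (2)(+1.99) / 0.0592 = 67.2.

67.2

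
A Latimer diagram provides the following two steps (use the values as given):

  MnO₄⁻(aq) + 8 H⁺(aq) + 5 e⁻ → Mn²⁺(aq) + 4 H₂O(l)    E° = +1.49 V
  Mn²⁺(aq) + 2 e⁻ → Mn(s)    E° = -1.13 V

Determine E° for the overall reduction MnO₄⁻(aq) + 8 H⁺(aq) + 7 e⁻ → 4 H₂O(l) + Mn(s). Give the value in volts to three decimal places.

Standard free energies of sequential steps add: ΔG°₃ = ΔG°₁ + ΔG°₂, so n₃E°₃ = n₁E°₁ + n₂E°₂.
E°₃ = (5×+1.49 + 2×-1.13) / 7 = (+5.190) / 7 = +0.741 V.
E° values themselves are not directly additive — weighting by electron count is essential.

+0.741 V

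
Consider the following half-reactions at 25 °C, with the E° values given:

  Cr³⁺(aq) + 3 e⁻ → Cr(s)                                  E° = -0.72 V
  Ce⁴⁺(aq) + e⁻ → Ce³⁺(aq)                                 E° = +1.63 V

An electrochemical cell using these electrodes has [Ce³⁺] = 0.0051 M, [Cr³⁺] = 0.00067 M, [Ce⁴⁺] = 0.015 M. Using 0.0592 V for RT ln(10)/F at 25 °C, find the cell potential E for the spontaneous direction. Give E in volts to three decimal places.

Ce⁴⁺/Ce³⁺ is the cathode (higher E°), Cr³⁺/Cr the anode: E°cell = +1.63 − (-0.72) = +2.35 V, n = 3.
Overall: 3 Ce⁴⁺(aq) + Cr(s) → 3 Ce³⁺(aq) + Cr³⁺(aq)
Q = [Ce³⁺]^3·[Cr³⁺] / ([Ce⁴⁺]^3); log Q = -4.579.
E = E° − (0.0592/n) log Q = +2.35 − (0.0592/3)(-4.579) = +2.440 V.

+2.440 V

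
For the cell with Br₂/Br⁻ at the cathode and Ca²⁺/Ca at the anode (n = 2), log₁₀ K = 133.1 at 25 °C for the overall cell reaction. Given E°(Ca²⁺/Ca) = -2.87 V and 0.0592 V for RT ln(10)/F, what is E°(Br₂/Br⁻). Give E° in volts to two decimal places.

E°cell = (0.0592/n)·log K = (0.0592/2)(133.1) = +3.940 V.
Since Br₂/Br⁻ is the cathode and Ca²⁺/Ca the anode, E°cell = E°(Br₂/Br⁻) − E°(Ca²⁺/Ca).
So E°(Br₂/Br⁻) = E°cell + E°(Ca²⁺/Ca) = +3.940 + (-2.87) = +1.07 V.

+1.07 V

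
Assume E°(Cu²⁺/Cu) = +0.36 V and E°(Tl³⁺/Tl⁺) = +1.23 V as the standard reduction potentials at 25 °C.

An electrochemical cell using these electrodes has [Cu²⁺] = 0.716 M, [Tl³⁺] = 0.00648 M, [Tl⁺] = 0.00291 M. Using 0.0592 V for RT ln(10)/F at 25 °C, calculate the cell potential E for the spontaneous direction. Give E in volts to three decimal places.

+0.885 V

Tl³⁺/Tl⁺ is the cathode (higher E°), Cu²⁺/Cu the anode: E°cell = +1.23 − (+0.36) = +0.87 V, n = 2.
Overall: Tl³⁺(aq) + Cu(s) → Tl⁺(aq) + Cu²⁺(aq)
Q = [Tl⁺]·[Cu²⁺] / ([Tl³⁺]); log Q = -0.493.
E = E° − (0.0592/n) log Q = +0.87 − (0.0592/2)(-0.493) = +0.885 V.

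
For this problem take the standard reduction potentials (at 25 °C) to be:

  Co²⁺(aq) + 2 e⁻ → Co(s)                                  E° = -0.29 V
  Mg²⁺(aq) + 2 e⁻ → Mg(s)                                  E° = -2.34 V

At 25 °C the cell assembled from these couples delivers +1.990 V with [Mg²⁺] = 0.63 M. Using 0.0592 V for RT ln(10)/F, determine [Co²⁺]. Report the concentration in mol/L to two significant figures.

Co²⁺/Co is the cathode, Mg²⁺/Mg the anode: E°cell = +2.05 V, n = 2.
Overall reaction: Co²⁺(aq) + Mg(s) → Co(s) + Mg²⁺(aq); Q = [Mg²⁺]^1/[Co²⁺]^1.
From E = E° − (0.0592/n) log Q: log Q = (E° − E)·n/0.0592 = (+2.05 − (+1.990))·2/0.0592 = 2.0270.
So 1·log[Co²⁺] = 1·log(0.63) − log Q = -0.2007 − (2.0270) = -2.2277; [Co²⁺] = 10^(-2.2277) ≈ 0.0059 M.

0.0059 M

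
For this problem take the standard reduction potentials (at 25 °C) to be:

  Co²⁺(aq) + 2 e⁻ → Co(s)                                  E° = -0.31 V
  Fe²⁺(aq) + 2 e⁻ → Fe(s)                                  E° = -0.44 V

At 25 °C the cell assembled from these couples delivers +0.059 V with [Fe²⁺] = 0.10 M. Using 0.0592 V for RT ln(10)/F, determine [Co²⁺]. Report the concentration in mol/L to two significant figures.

0.00040 M

Co²⁺/Co is the cathode, Fe²⁺/Fe the anode: E°cell = +0.13 V, n = 2.
Overall reaction: Co²⁺(aq) + Fe(s) → Co(s) + Fe²⁺(aq); Q = [Fe²⁺]^1/[Co²⁺]^1.
From E = E° − (0.0592/n) log Q: log Q = (E° − E)·n/0.0592 = (+0.13 − (+0.059))·2/0.0592 = 2.3986.
So 1·log[Co²⁺] = 1·log(0.1) − log Q = -1.0000 − (2.3986) = -3.3986; [Co²⁺] = 10^(-3.3986) ≈ 0.00040 M.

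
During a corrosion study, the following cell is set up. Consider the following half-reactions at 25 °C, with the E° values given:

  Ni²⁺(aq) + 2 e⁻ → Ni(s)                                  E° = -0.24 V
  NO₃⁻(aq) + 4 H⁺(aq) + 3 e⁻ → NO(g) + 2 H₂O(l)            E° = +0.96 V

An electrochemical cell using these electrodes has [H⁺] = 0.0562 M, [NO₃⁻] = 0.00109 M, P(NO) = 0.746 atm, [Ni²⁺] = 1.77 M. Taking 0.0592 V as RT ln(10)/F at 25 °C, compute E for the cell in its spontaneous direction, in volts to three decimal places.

+1.038 V

NO₃⁻/NO is the cathode (higher E°), Ni²⁺/Ni the anode: E°cell = +0.96 − (-0.24) = +1.20 V, n = 6.
Overall: 2 NO₃⁻(aq) + 8 H⁺(aq) + 3 Ni(s) → 2 NO(g) + 4 H₂O(l) + 3 Ni²⁺(aq)
Q = P(NO)^2·[Ni²⁺]^3 / ([NO₃⁻]^2·[H⁺]^8); log Q = 16.417.
E = E° − (0.0592/n) log Q = +1.20 − (0.0592/6)(16.417) = +1.038 V.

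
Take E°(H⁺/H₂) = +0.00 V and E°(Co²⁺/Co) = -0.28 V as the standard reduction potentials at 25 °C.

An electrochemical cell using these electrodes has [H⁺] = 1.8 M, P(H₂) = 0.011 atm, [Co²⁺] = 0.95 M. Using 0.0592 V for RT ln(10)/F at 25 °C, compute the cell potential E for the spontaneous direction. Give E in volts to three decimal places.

+0.354 V

H⁺/H₂ is the cathode (higher E°), Co²⁺/Co the anode: E°cell = +0.00 − (-0.28) = +0.28 V, n = 2.
Overall: 2 H⁺(aq) + Co(s) → H₂(g) + Co²⁺(aq)
Q = P(H₂)·[Co²⁺] / ([H⁺]^2); log Q = -2.491.
E = E° − (0.0592/n) log Q = +0.28 − (0.0592/2)(-2.491) = +0.354 V.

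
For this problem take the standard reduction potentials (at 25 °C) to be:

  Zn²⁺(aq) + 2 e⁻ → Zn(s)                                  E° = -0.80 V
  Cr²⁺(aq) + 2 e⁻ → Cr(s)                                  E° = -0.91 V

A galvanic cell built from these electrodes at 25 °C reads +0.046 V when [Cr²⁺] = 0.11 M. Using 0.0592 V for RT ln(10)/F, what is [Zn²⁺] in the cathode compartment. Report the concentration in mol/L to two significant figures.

Zn²⁺/Zn is the cathode, Cr²⁺/Cr the anode: E°cell = +0.11 V, n = 2.
Overall reaction: Zn²⁺(aq) + Cr(s) → Zn(s) + Cr²⁺(aq); Q = [Cr²⁺]^1/[Zn²⁺]^1.
From E = E° − (0.0592/n) log Q: log Q = (E° − E)·n/0.0592 = (+0.11 − (+0.046))·2/0.0592 = 2.1622.
So 1·log[Zn²⁺] = 1·log(0.11) − log Q = -0.9586 − (2.1622) = -3.1208; [Zn²⁺] = 10^(-3.1208) ≈ 0.00076 M.

0.00076 M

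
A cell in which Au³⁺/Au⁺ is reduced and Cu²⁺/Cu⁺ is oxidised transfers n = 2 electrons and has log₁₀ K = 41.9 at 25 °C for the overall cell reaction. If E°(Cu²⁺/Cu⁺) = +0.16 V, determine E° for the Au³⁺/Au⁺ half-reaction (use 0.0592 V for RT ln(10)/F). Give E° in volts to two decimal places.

+1.40 V

E°cell = (0.0592/n)·log K = (0.0592/2)(41.9) = +1.240 V.
Since Au³⁺/Au⁺ is the cathode and Cu²⁺/Cu⁺ the anode, E°cell = E°(Au³⁺/Au⁺) − E°(Cu²⁺/Cu⁺).
So E°(Au³⁺/Au⁺) = E°cell + E°(Cu²⁺/Cu⁺) = +1.240 + (+0.16) = +1.40 V.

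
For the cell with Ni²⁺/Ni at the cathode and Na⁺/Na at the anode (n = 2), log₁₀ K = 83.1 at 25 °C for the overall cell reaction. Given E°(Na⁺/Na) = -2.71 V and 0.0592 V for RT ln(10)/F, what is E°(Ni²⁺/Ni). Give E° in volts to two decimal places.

E°cell = (0.0592/n)·log K = (0.0592/2)(83.1) = +2.460 V.
Since Ni²⁺/Ni is the cathode and Na⁺/Na the anode, E°cell = E°(Ni²⁺/Ni) − E°(Na⁺/Na).
So E°(Ni²⁺/Ni) = E°cell + E°(Na⁺/Na) = +2.460 + (-2.71) = -0.25 V.

-0.25 V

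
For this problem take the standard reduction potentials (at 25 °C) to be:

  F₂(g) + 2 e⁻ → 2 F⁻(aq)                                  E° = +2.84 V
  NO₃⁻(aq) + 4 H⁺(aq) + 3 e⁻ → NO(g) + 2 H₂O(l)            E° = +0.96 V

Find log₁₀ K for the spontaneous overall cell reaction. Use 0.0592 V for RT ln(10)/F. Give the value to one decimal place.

Cathode: F₂/F⁻; anode: NO₃⁻/NO. E°cell = +1.88 V, n = 6.
log K = nE°cell / 0.0592 = (6)(+1.88) / 0.0592 = 190.5.

190.5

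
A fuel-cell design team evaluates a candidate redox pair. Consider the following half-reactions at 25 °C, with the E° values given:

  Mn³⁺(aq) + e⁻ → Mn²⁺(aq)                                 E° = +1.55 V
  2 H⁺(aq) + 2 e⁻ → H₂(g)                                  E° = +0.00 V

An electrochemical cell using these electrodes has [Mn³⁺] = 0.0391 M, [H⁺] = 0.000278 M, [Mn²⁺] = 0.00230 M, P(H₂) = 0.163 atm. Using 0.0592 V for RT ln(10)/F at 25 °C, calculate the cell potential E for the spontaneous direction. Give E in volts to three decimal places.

Mn³⁺/Mn²⁺ is the cathode (higher E°), H⁺/H₂ the anode: E°cell = +1.55 − (+0.00) = +1.55 V, n = 2.
Overall: 2 Mn³⁺(aq) + H₂(g) → 2 Mn²⁺(aq) + 2 H⁺(aq)
Q = [Mn²⁺]^2·[H⁺]^2 / ([Mn³⁺]^2·P(H₂)); log Q = -8.785.
E = E° − (0.0592/n) log Q = +1.55 − (0.0592/2)(-8.785) = +1.810 V.

+1.810 V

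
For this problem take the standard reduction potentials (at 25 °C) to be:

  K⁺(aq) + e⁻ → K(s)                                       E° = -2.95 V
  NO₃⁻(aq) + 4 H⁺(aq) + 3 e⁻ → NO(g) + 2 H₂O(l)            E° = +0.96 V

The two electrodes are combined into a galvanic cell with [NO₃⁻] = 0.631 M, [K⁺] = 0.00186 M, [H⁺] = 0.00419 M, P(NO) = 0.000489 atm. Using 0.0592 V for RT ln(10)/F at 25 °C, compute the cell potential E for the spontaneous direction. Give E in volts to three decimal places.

+3.945 V

NO₃⁻/NO is the cathode (higher E°), K⁺/K the anode: E°cell = +0.96 − (-2.95) = +3.91 V, n = 3.
Overall: NO₃⁻(aq) + 4 H⁺(aq) + 3 K(s) → NO(g) + 2 H₂O(l) + 3 K⁺(aq)
Q = P(NO)·[K⁺]^3 / ([NO₃⁻]·[H⁺]^4); log Q = -1.791.
E = E° − (0.0592/n) log Q = +3.91 − (0.0592/3)(-1.791) = +3.945 V.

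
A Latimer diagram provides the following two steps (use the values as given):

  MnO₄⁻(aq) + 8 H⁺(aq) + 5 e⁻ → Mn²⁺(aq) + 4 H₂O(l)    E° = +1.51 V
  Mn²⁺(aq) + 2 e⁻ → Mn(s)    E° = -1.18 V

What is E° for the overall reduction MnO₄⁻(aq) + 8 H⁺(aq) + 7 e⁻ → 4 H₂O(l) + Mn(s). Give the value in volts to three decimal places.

+0.741 V

Since ΔG° = −nFE° is additive over sequential reductions, n₃E°₃ = n₁E°₁ + n₂E°₂.
E°₃ = (5×+1.51 + 2×-1.18) / 7 = (+5.190) / 7 = +0.741 V.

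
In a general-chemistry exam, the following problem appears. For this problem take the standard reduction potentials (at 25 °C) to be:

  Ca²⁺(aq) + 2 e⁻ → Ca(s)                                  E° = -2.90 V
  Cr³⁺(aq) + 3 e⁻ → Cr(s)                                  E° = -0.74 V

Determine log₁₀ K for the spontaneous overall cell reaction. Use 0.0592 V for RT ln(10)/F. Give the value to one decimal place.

Cathode: Cr³⁺/Cr; anode: Ca²⁺/Ca. E°cell = +2.16 V, n = 6.
log K = nE°cell / 0.0592 = (6)(+2.16) / 0.0592 = 218.9.

218.9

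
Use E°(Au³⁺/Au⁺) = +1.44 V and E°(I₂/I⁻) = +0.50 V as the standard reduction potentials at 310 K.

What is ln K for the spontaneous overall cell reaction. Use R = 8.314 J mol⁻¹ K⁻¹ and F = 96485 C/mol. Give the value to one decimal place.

Cathode: Au³⁺/Au⁺; anode: I₂/I⁻. E°cell = (+1.44) − (+0.50) = +0.94 V, with n = 2.
ΔG° = −nFE° = −RT ln K, so ln K = nFE°/(RT) = (2)(96485)(+0.94) / ((8.314)(310)) = 70.379.

70.4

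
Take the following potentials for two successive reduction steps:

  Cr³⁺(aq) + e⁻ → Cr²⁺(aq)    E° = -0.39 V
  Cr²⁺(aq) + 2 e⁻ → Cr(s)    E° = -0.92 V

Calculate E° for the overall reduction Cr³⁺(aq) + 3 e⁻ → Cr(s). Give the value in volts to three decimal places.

-0.743 V

Standard free energies of sequential steps add: ΔG°₃ = ΔG°₁ + ΔG°₂, so n₃E°₃ = n₁E°₁ + n₂E°₂.
E°₃ = (1×-0.39 + 2×-0.92) / 3 = (-2.230) / 3 = -0.743 V.
Simply averaging or adding the two E° values would be wrong; the electron-weighted sum is required.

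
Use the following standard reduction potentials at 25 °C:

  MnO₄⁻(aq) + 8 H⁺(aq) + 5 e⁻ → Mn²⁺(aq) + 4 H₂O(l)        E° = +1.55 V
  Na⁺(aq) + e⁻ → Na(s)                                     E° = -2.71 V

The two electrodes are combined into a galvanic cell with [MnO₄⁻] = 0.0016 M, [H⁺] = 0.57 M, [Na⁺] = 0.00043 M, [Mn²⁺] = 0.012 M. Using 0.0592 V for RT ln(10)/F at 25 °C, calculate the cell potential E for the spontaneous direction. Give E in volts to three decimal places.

MnO₄⁻/Mn²⁺ is the cathode (higher E°), Na⁺/Na the anode: E°cell = +1.55 − (-2.71) = +4.26 V, n = 5.
Overall: MnO₄⁻(aq) + 8 H⁺(aq) + 5 Na(s) → Mn²⁺(aq) + 4 H₂O(l) + 5 Na⁺(aq)
Q = [Mn²⁺]·[Na⁺]^5 / ([MnO₄⁻]·[H⁺]^8); log Q = -14.005.
E = E° − (0.0592/n) log Q = +4.26 − (0.0592/5)(-14.005) = +4.426 V.

+4.426 V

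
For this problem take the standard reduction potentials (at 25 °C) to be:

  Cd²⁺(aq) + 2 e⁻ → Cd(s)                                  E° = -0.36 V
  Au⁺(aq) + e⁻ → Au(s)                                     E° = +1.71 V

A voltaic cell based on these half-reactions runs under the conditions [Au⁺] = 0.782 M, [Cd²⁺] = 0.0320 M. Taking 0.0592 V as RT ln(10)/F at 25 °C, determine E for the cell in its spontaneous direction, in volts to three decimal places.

Au⁺/Au is the cathode (higher E°), Cd²⁺/Cd the anode: E°cell = +1.71 − (-0.36) = +2.07 V, n = 2.
Overall: 2 Au⁺(aq) + Cd(s) → 2 Au(s) + Cd²⁺(aq)
Q = [Cd²⁺] / ([Au⁺]^2); log Q = -1.281.
E = E° − (0.0592/n) log Q = +2.07 − (0.0592/2)(-1.281) = +2.108 V.

+2.108 V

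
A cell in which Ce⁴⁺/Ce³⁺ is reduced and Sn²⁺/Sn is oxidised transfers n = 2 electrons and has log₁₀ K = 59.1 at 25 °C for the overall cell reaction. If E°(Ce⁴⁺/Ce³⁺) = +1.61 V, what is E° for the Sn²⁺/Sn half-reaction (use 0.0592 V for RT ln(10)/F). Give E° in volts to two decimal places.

-0.14 V

E°cell = (0.0592/n)·log K = (0.0592/2)(59.1) = +1.749 V.
Since Ce⁴⁺/Ce³⁺ is the cathode and Sn²⁺/Sn the anode, E°cell = E°(Ce⁴⁺/Ce³⁺) − E°(Sn²⁺/Sn).
So E°(Sn²⁺/Sn) = E°(Ce⁴⁺/Ce³⁺) − E°cell = (+1.61) − (+1.749) = -0.14 V.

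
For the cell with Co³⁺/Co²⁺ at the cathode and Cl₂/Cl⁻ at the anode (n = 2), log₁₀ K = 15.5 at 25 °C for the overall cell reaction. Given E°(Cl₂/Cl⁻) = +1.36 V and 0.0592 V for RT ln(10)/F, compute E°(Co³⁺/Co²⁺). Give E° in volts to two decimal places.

+1.82 V

E°cell = (0.0592/n)·log K = (0.0592/2)(15.5) = +0.459 V.
Since Co³⁺/Co²⁺ is the cathode and Cl₂/Cl⁻ the anode, E°cell = E°(Co³⁺/Co²⁺) − E°(Cl₂/Cl⁻).
So E°(Co³⁺/Co²⁺) = E°cell + E°(Cl₂/Cl⁻) = +0.459 + (+1.36) = +1.82 V.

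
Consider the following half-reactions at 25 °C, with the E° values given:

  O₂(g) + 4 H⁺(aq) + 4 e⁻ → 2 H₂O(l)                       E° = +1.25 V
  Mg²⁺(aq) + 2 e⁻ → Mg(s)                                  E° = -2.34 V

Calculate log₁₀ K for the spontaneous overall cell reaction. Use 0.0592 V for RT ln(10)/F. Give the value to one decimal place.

Cathode: O₂/H₂O; anode: Mg²⁺/Mg. E°cell = +3.59 V, n = 4.
log K = nE°cell / 0.0592 = (4)(+3.59) / 0.0592 = 242.6.

242.6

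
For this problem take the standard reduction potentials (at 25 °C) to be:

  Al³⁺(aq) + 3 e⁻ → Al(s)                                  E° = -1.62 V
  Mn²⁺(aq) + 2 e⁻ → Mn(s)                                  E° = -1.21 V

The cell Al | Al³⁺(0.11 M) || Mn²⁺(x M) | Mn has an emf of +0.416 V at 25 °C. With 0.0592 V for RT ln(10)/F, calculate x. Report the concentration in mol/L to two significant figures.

0.37 M

Mn²⁺/Mn is the cathode, Al³⁺/Al the anode: E°cell = +0.41 V, n = 6.
Overall reaction: 3 Mn²⁺(aq) + 2 Al(s) → 3 Mn(s) + 2 Al³⁺(aq); Q = [Al³⁺]^2/[Mn²⁺]^3.
From E = E° − (0.0592/n) log Q: log Q = (E° − E)·n/0.0592 = (+0.41 − (+0.416))·6/0.0592 = -0.6081.
So 3·log[Mn²⁺] = 2·log(0.11) − log Q = -1.9172 − (-0.6081) = -1.3091; log[Mn²⁺] = -1.3091 / 3 = -0.4364; [Mn²⁺] = 10^(-0.4364) ≈ 0.37 M.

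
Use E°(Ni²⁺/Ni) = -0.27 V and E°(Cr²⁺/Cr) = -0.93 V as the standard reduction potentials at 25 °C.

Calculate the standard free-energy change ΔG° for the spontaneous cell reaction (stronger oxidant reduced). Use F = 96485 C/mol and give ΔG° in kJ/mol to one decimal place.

Ni²⁺/Ni (E° = -0.27 V) is the cathode; Cr²⁺/Cr (E° = -0.93 V) is the anode, so E°cell = +0.66 V.
Balancing electrons gives n = 2 (lcm of 2 and 2).
ΔG° = −nFE° = −(2)(96485)(+0.66) = -127,360 J = -127.4 kJ/mol.

-127.4 kJ/mol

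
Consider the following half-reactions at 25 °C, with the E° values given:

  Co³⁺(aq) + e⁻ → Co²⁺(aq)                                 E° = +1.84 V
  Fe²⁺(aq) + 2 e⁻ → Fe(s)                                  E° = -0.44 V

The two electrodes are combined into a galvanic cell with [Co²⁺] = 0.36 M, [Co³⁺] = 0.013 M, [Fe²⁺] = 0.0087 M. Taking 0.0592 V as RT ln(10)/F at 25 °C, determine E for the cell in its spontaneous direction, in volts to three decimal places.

+2.256 V

Co³⁺/Co²⁺ is the cathode (higher E°), Fe²⁺/Fe the anode: E°cell = +1.84 − (-0.44) = +2.28 V, n = 2.
Overall: 2 Co³⁺(aq) + Fe(s) → 2 Co²⁺(aq) + Fe²⁺(aq)
Q = [Co²⁺]^2·[Fe²⁺] / ([Co³⁺]^2); log Q = 0.824.
E = E° − (0.0592/n) log Q = +2.28 − (0.0592/2)(0.824) = +2.256 V.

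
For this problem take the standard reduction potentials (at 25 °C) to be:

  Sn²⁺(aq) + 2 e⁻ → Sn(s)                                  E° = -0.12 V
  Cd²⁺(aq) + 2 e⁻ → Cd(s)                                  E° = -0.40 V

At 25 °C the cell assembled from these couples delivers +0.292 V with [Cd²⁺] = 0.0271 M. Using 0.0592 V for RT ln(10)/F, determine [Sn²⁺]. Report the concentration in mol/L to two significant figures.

0.069 M

Sn²⁺/Sn is the cathode, Cd²⁺/Cd the anode: E°cell = +0.28 V, n = 2.
Overall reaction: Sn²⁺(aq) + Cd(s) → Sn(s) + Cd²⁺(aq); Q = [Cd²⁺]^1/[Sn²⁺]^1.
From E = E° − (0.0592/n) log Q: log Q = (E° − E)·n/0.0592 = (+0.28 − (+0.292))·2/0.0592 = -0.4054.
So 1·log[Sn²⁺] = 1·log(0.0271) − log Q = -1.5670 − (-0.4054) = -1.1616; [Sn²⁺] = 10^(-1.1616) ≈ 0.069 M.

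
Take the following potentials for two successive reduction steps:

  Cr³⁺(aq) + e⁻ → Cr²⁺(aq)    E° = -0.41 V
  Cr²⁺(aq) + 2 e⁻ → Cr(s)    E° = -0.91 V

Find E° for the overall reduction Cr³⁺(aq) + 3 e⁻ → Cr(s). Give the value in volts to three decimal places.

-0.743 V

Adding the free-energy changes (−nFE°) of the two steps gives −n₃FE°₃ = −n₁FE°₁ − n₂FE°₂.
E°₃ = (1×-0.41 + 2×-0.91) / 3 = (-2.230) / 3 = -0.743 V.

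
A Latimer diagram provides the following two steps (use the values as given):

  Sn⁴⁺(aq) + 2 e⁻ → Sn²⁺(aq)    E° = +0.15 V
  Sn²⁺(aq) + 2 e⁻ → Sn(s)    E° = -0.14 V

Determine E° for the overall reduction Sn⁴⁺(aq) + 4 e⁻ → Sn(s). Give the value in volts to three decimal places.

+0.005 V

Standard free energies of sequential steps add: ΔG°₃ = ΔG°₁ + ΔG°₂, so n₃E°₃ = n₁E°₁ + n₂E°₂.
E°₃ = (2×+0.15 + 2×-0.14) / 4 = (+0.020) / 4 = +0.005 V.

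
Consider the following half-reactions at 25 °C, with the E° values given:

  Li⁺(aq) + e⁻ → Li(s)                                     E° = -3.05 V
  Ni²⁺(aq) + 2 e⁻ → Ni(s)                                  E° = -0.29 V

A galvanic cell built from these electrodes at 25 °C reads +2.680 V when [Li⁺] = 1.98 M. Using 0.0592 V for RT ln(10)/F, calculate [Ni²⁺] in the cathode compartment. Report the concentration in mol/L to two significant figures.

Ni²⁺/Ni is the cathode, Li⁺/Li the anode: E°cell = +2.76 V, n = 2.
Overall reaction: Ni²⁺(aq) + 2 Li(s) → Ni(s) + 2 Li⁺(aq); Q = [Li⁺]^2/[Ni²⁺]^1.
From E = E° − (0.0592/n) log Q: log Q = (E° − E)·n/0.0592 = (+2.76 − (+2.680))·2/0.0592 = 2.7027.
So 1·log[Ni²⁺] = 2·log(1.98) − log Q = 0.5933 − (2.7027) = -2.1094; [Ni²⁺] = 10^(-2.1094) ≈ 0.0078 M.

0.0078 M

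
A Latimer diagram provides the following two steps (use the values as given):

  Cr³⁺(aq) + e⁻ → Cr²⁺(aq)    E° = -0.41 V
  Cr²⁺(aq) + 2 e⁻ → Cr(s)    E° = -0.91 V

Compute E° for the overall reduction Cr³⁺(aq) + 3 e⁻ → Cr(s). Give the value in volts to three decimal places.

Adding the free-energy changes (−nFE°) of the two steps gives −n₃FE°₃ = −n₁FE°₁ − n₂FE°₂.
E°₃ = (1×-0.41 + 2×-0.91) / 3 = (-2.230) / 3 = -0.743 V.

-0.743 V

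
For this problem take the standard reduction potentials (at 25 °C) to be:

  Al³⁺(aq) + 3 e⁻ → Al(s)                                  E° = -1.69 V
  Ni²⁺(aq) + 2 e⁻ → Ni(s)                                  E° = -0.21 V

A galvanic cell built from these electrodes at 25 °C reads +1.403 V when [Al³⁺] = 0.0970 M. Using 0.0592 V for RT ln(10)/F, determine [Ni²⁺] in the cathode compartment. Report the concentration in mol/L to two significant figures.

0.00053 M

Ni²⁺/Ni is the cathode, Al³⁺/Al the anode: E°cell = +1.48 V, n = 6.
Overall reaction: 3 Ni²⁺(aq) + 2 Al(s) → 3 Ni(s) + 2 Al³⁺(aq); Q = [Al³⁺]^2/[Ni²⁺]^3.
From E = E° − (0.0592/n) log Q: log Q = (E° − E)·n/0.0592 = (+1.48 − (+1.403))·6/0.0592 = 7.8041.
So 3·log[Ni²⁺] = 2·log(0.097) − log Q = -2.0265 − (7.8041) = -9.8306; log[Ni²⁺] = -9.8306 / 3 = -3.2769; [Ni²⁺] = 10^(-3.2769) ≈ 0.00053 M.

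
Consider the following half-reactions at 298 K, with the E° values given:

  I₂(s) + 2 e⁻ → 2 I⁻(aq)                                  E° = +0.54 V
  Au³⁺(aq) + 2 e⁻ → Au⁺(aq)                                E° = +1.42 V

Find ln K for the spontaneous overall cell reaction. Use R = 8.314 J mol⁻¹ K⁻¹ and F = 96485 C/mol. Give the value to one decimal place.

68.5

Cathode: Au³⁺/Au⁺; anode: I₂/I⁻. E°cell = (+1.42) − (+0.54) = +0.88 V, with n = 2.
ΔG° = −nFE° = −RT ln K, so ln K = nFE°/(RT) = (2)(96485)(+0.88) / ((8.314)(298)) = 68.540.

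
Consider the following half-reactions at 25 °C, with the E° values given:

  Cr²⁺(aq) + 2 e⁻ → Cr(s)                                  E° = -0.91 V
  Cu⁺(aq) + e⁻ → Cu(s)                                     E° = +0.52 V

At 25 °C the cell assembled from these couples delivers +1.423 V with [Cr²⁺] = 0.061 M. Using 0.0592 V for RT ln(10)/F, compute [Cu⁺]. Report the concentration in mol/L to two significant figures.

Cu⁺/Cu is the cathode, Cr²⁺/Cr the anode: E°cell = +1.43 V, n = 2.
Overall reaction: 2 Cu⁺(aq) + Cr(s) → 2 Cu(s) + Cr²⁺(aq); Q = [Cr²⁺]^1/[Cu⁺]^2.
From E = E° − (0.0592/n) log Q: log Q = (E° − E)·n/0.0592 = (+1.43 − (+1.423))·2/0.0592 = 0.2365.
So 2·log[Cu⁺] = 1·log(0.061) − log Q = -1.2147 − (0.2365) = -1.4512; log[Cu⁺] = -1.4512 / 2 = -0.7256; [Cu⁺] = 10^(-0.7256) ≈ 0.19 M.

0.19 M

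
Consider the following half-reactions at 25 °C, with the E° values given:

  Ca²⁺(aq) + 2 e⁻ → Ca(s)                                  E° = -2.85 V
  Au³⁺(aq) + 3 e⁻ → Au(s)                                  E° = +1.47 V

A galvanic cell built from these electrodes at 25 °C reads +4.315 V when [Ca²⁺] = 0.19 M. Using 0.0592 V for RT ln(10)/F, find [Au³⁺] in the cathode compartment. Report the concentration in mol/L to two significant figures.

Au³⁺/Au is the cathode, Ca²⁺/Ca the anode: E°cell = +4.32 V, n = 6.
Overall reaction: 2 Au³⁺(aq) + 3 Ca(s) → 2 Au(s) + 3 Ca²⁺(aq); Q = [Ca²⁺]^3/[Au³⁺]^2.
From E = E° − (0.0592/n) log Q: log Q = (E° − E)·n/0.0592 = (+4.32 − (+4.315))·6/0.0592 = 0.5068.
So 2·log[Au³⁺] = 3·log(0.19) − log Q = -2.1637 − (0.5068) = -2.6705; log[Au³⁺] = -2.6705 / 2 = -1.3353; [Au³⁺] = 10^(-1.3353) ≈ 0.046 M.

0.046 M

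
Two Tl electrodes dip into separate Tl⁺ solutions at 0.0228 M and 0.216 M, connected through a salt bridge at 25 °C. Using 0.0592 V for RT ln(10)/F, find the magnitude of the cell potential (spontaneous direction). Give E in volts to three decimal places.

For a concentration cell E°cell = 0. The 0.216 M side is the cathode (reduction is favoured where [Tl⁺] is higher).
With n = 1, E = −(0.0592/1) log([Tl⁺]ₐₙ/[Tl⁺]꜀ₐₜ) = −(0.0592/1) log(0.0228/0.216) = −(0.0592/1)(-0.977) = +0.058 V.

+0.058 V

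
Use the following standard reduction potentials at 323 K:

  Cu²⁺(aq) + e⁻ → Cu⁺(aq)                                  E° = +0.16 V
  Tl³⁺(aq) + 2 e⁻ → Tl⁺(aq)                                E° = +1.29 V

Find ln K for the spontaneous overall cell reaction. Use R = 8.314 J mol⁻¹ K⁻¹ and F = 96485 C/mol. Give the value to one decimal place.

Cathode: Tl³⁺/Tl⁺; anode: Cu²⁺/Cu⁺. E°cell = (+1.29) − (+0.16) = +1.13 V, with n = 2.
ΔG° = −nFE° = −RT ln K, so ln K = nFE°/(RT) = (2)(96485)(+1.13) / ((8.314)(323)) = 81.200.

81.2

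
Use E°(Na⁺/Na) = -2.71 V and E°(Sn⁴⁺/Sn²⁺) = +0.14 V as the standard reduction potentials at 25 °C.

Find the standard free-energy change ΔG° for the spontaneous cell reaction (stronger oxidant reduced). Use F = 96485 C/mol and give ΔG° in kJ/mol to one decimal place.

Sn⁴⁺/Sn²⁺ (E° = +0.14 V) is the cathode; Na⁺/Na (E° = -2.71 V) is the anode, so E°cell = +2.85 V.
Balancing electrons gives n = 2 (lcm of 2 and 1).
ΔG° = −nFE° = −(2)(96485)(+2.85) = -549,964 J = -550.0 kJ/mol.

-550.0 kJ/mol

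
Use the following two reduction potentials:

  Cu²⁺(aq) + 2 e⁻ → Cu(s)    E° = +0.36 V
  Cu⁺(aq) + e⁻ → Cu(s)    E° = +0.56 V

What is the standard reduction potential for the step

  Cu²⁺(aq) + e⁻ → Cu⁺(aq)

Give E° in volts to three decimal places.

Sequential free energies add, so n₃E°₃ = n₁E°₁ + n₂E°₂.
With n₃ = 2, and the known step contributing 1×(+0.56) V, the unknown satisfies 1·E° = 2×(+0.36) − 1×(+0.56) = +0.160.
E° = +0.160 / 1 = +0.160 V.

+0.160 V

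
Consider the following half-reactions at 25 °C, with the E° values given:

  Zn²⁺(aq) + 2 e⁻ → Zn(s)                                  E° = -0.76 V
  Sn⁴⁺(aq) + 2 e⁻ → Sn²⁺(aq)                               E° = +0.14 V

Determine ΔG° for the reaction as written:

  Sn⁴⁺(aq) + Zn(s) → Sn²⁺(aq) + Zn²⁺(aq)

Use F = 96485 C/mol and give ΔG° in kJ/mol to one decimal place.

-173.7 kJ/mol

As written, Sn⁴⁺/Sn²⁺ is reduced (cathode) and Zn²⁺/Zn is oxidised (anode), so E°cell = (+0.14) − (-0.76) = +0.90 V.
Balancing electrons gives n = 2.
ΔG° = −nFE° = −(2)(96485)(+0.90) = -173,673 J = -173.7 kJ/mol.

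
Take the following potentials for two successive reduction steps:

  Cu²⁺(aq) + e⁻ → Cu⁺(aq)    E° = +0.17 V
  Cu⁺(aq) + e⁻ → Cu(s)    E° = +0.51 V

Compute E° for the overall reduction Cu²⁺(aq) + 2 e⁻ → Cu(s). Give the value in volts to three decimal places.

Since ΔG° = −nFE° is additive over sequential reductions, n₃E°₃ = n₁E°₁ + n₂E°₂.
E°₃ = (1×+0.17 + 1×+0.51) / 2 = (+0.680) / 2 = +0.340 V.

+0.340 V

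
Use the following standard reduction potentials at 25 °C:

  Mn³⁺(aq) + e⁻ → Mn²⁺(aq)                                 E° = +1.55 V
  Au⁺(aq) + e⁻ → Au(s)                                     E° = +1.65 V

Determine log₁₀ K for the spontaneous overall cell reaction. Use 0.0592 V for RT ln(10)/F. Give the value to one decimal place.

Cathode: Au⁺/Au; anode: Mn³⁺/Mn²⁺. E°cell = +0.10 V, n = 1.
log K = nE°cell / 0.0592 = (1)(+0.10) / 0.0592 = 1.7.

1.7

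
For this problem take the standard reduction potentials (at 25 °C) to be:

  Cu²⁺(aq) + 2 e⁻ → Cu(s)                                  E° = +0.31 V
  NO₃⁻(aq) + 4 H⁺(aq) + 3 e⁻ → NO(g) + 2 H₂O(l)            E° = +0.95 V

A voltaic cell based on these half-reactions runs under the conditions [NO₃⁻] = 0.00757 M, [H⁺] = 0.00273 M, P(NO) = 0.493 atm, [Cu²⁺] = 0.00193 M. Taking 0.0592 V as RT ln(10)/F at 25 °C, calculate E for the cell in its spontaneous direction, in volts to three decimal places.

+0.482 V

NO₃⁻/NO is the cathode (higher E°), Cu²⁺/Cu the anode: E°cell = +0.95 − (+0.31) = +0.64 V, n = 6.
Overall: 2 NO₃⁻(aq) + 8 H⁺(aq) + 3 Cu(s) → 2 NO(g) + 4 H₂O(l) + 3 Cu²⁺(aq)
Q = P(NO)^2·[Cu²⁺]^3 / ([NO₃⁻]^2·[H⁺]^8); log Q = 15.995.
E = E° − (0.0592/n) log Q = +0.64 − (0.0592/6)(15.995) = +0.482 V.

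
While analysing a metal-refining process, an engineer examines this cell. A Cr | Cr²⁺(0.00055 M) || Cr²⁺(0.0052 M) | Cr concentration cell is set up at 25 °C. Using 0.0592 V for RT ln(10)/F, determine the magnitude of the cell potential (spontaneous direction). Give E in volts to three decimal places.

For a concentration cell E°cell = 0. The 0.0052 M side is the cathode (reduction is favoured where [Cr²⁺] is higher).
With n = 2, E = −(0.0592/2) log([Cr²⁺]ₐₙ/[Cr²⁺]꜀ₐₜ) = −(0.0592/2) log(0.00055/0.0052) = −(0.0592/2)(-0.976) = +0.029 V.

+0.029 V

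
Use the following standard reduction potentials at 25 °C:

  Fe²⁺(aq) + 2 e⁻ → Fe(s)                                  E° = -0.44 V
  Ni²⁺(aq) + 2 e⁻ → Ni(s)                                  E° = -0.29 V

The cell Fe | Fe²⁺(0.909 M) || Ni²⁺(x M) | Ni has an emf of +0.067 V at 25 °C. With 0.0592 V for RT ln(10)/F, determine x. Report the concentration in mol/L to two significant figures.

Ni²⁺/Ni is the cathode, Fe²⁺/Fe the anode: E°cell = +0.15 V, n = 2.
Overall reaction: Ni²⁺(aq) + Fe(s) → Ni(s) + Fe²⁺(aq); Q = [Fe²⁺]^1/[Ni²⁺]^1.
From E = E° − (0.0592/n) log Q: log Q = (E° − E)·n/0.0592 = (+0.15 − (+0.067))·2/0.0592 = 2.8041.
So 1·log[Ni²⁺] = 1·log(0.909) − log Q = -0.0414 − (2.8041) = -2.8455; [Ni²⁺] = 10^(-2.8455) ≈ 0.0014 M.

0.0014 M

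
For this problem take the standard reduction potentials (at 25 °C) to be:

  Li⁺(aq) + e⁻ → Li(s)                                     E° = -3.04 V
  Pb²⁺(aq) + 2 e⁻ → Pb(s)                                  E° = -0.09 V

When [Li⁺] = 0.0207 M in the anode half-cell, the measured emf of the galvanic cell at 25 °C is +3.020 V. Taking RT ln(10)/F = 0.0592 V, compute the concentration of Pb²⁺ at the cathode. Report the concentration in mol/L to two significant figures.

Pb²⁺/Pb is the cathode, Li⁺/Li the anode: E°cell = +2.95 V, n = 2.
Overall reaction: Pb²⁺(aq) + 2 Li(s) → Pb(s) + 2 Li⁺(aq); Q = [Li⁺]^2/[Pb²⁺]^1.
From E = E° − (0.0592/n) log Q: log Q = (E° − E)·n/0.0592 = (+2.95 − (+3.020))·2/0.0592 = -2.3649.
So 1·log[Pb²⁺] = 2·log(0.0207) − log Q = -3.3681 − (-2.3649) = -1.0032; [Pb²⁺] = 10^(-1.0032) ≈ 0.099 M.

0.099 M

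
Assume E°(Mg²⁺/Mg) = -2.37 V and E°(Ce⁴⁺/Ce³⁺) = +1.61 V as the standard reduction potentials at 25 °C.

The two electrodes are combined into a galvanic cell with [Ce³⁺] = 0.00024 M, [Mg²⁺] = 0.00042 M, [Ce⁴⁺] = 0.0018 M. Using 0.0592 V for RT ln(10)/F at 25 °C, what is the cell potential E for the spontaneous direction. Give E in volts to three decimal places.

Ce⁴⁺/Ce³⁺ is the cathode (higher E°), Mg²⁺/Mg the anode: E°cell = +1.61 − (-2.37) = +3.98 V, n = 2.
Overall: 2 Ce⁴⁺(aq) + Mg(s) → 2 Ce³⁺(aq) + Mg²⁺(aq)
Q = [Ce³⁺]^2·[Mg²⁺] / ([Ce⁴⁺]^2); log Q = -5.127.
E = E° − (0.0592/n) log Q = +3.98 − (0.0592/2)(-5.127) = +4.132 V.

+4.132 V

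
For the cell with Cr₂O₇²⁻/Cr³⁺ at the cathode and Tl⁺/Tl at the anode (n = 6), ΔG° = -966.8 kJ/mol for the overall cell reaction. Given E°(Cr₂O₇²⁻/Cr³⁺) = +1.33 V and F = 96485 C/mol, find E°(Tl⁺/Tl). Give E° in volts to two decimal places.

-0.34 V

E°cell = −ΔG°/(nF) = −(-966.8×10³)/((6)(96485)) = +1.670 V.
Since Cr₂O₇²⁻/Cr³⁺ is the cathode and Tl⁺/Tl the anode, E°cell = E°(Cr₂O₇²⁻/Cr³⁺) − E°(Tl⁺/Tl).
So E°(Tl⁺/Tl) = E°(Cr₂O₇²⁻/Cr³⁺) − E°cell = (+1.33) − (+1.670) = -0.34 V.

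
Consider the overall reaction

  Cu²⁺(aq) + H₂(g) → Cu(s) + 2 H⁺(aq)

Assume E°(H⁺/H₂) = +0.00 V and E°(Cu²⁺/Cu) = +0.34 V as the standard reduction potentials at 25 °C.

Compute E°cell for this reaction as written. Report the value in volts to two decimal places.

+0.34 V

The Cu²⁺/Cu couple has the higher reduction potential, so it is the cathode; H⁺/H₂ is oxidised at the anode.
E°cell = E°(cathode) − E°(anode) = (+0.34) − (+0.00) = +0.34 V.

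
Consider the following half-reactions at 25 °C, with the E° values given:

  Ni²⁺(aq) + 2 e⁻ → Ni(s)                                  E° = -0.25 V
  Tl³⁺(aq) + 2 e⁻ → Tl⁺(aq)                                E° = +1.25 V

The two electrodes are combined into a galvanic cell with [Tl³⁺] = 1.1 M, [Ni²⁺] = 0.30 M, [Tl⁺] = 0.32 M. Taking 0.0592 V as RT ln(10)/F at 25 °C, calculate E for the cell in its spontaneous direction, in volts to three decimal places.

+1.531 V

Tl³⁺/Tl⁺ is the cathode (higher E°), Ni²⁺/Ni the anode: E°cell = +1.25 − (-0.25) = +1.50 V, n = 2.
Overall: Tl³⁺(aq) + Ni(s) → Tl⁺(aq) + Ni²⁺(aq)
Q = [Tl⁺]·[Ni²⁺] / ([Tl³⁺]); log Q = -1.059.
E = E° − (0.0592/n) log Q = +1.50 − (0.0592/2)(-1.059) = +1.531 V.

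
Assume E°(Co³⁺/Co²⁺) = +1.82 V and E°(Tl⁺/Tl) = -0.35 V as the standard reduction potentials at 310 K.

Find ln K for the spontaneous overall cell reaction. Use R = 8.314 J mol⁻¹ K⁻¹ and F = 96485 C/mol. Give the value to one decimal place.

81.2

Cathode: Co³⁺/Co²⁺; anode: Tl⁺/Tl. E°cell = (+1.82) − (-0.35) = +2.17 V, with n = 1.
ΔG° = −nFE° = −RT ln K, so ln K = nFE°/(RT) = (1)(96485)(+2.17) / ((8.314)(310)) = 81.236.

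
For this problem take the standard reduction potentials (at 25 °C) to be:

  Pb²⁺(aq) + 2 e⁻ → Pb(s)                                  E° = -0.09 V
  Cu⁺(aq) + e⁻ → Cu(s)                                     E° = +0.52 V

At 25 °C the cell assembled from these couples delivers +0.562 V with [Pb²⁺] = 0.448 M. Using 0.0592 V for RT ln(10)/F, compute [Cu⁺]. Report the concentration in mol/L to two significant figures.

Cu⁺/Cu is the cathode, Pb²⁺/Pb the anode: E°cell = +0.61 V, n = 2.
Overall reaction: 2 Cu⁺(aq) + Pb(s) → 2 Cu(s) + Pb²⁺(aq); Q = [Pb²⁺]^1/[Cu⁺]^2.
From E = E° − (0.0592/n) log Q: log Q = (E° − E)·n/0.0592 = (+0.61 − (+0.562))·2/0.0592 = 1.6216.
So 2·log[Cu⁺] = 1·log(0.448) − log Q = -0.3487 − (1.6216) = -1.9703; log[Cu⁺] = -1.9703 / 2 = -0.9851; [Cu⁺] = 10^(-0.9851) ≈ 0.10 M.

0.10 M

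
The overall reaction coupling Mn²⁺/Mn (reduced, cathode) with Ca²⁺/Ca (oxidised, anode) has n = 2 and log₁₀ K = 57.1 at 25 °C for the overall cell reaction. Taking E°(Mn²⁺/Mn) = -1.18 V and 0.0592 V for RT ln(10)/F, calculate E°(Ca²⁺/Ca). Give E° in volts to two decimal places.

E°cell = (0.0592/n)·log K = (0.0592/2)(57.1) = +1.690 V.
Since Mn²⁺/Mn is the cathode and Ca²⁺/Ca the anode, E°cell = E°(Mn²⁺/Mn) − E°(Ca²⁺/Ca).
So E°(Ca²⁺/Ca) = E°(Mn²⁺/Mn) − E°cell = (-1.18) − (+1.690) = -2.87 V.

-2.87 V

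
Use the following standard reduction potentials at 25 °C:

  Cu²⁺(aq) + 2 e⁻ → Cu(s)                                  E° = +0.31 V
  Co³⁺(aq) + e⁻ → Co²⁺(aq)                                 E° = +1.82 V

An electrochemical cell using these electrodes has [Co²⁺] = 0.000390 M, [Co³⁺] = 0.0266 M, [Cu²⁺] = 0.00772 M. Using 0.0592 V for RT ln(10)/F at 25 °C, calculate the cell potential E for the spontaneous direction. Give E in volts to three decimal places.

+1.681 V

Co³⁺/Co²⁺ is the cathode (higher E°), Cu²⁺/Cu the anode: E°cell = +1.82 − (+0.31) = +1.51 V, n = 2.
Overall: 2 Co³⁺(aq) + Cu(s) → 2 Co²⁺(aq) + Cu²⁺(aq)
Q = [Co²⁺]^2·[Cu²⁺] / ([Co³⁺]^2); log Q = -5.780.
E = E° − (0.0592/n) log Q = +1.51 − (0.0592/2)(-5.780) = +1.681 V.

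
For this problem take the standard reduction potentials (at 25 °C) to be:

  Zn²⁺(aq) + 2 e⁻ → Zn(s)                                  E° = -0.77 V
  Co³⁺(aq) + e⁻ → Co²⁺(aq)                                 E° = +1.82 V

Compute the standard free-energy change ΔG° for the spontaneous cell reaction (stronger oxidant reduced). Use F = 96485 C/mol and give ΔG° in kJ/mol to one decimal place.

-499.8 kJ/mol

Co³⁺/Co²⁺ (E° = +1.82 V) is the cathode; Zn²⁺/Zn (E° = -0.77 V) is the anode, so E°cell = +2.59 V.
Balancing electrons gives n = 2 (lcm of 1 and 2).
ΔG° = −nFE° = −(2)(96485)(+2.59) = -499,792 J = -499.8 kJ/mol.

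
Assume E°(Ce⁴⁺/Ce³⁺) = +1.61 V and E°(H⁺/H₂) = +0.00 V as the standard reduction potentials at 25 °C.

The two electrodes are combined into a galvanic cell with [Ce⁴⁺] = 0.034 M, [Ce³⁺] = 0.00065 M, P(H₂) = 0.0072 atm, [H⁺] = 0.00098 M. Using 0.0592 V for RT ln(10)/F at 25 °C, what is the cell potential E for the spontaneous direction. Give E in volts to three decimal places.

Ce⁴⁺/Ce³⁺ is the cathode (higher E°), H⁺/H₂ the anode: E°cell = +1.61 − (+0.00) = +1.61 V, n = 2.
Overall: 2 Ce⁴⁺(aq) + H₂(g) → 2 Ce³⁺(aq) + 2 H⁺(aq)
Q = [Ce³⁺]^2·[H⁺]^2 / ([Ce⁴⁺]^2·P(H₂)); log Q = -7.312.
E = E° − (0.0592/n) log Q = +1.61 − (0.0592/2)(-7.312) = +1.826 V.

+1.826 V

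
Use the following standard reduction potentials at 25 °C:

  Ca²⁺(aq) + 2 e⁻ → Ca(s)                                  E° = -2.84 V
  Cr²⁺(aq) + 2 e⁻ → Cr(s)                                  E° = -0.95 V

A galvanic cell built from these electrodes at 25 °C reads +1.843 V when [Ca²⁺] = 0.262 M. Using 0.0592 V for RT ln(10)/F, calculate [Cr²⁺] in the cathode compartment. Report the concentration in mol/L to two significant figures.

Cr²⁺/Cr is the cathode, Ca²⁺/Ca the anode: E°cell = +1.89 V, n = 2.
Overall reaction: Cr²⁺(aq) + Ca(s) → Cr(s) + Ca²⁺(aq); Q = [Ca²⁺]^1/[Cr²⁺]^1.
From E = E° − (0.0592/n) log Q: log Q = (E° − E)·n/0.0592 = (+1.89 − (+1.843))·2/0.0592 = 1.5878.
So 1·log[Cr²⁺] = 1·log(0.262) − log Q = -0.5817 − (1.5878) = -2.1695; [Cr²⁺] = 10^(-2.1695) ≈ 0.0068 M.

0.0068 M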